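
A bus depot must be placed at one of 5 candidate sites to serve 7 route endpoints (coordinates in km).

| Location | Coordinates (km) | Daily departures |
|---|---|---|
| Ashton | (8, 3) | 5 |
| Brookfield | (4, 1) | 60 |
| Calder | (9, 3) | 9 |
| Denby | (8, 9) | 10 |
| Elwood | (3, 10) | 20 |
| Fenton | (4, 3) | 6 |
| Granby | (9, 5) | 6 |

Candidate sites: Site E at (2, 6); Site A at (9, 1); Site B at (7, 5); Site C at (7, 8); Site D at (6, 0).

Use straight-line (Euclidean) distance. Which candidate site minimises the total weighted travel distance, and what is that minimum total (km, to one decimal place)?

Site B, total 539.6 km

Total weighted distance at each candidate:
  Site E (2, 6): total = 638.8
  Site A (9, 1): total = 682.4
  Site B (7, 5): total = 539.6
  Site C (7, 8): total = 691.1
  Site D (6, 0): total = 548.0
Minimum is at Site B with total 539.6 km.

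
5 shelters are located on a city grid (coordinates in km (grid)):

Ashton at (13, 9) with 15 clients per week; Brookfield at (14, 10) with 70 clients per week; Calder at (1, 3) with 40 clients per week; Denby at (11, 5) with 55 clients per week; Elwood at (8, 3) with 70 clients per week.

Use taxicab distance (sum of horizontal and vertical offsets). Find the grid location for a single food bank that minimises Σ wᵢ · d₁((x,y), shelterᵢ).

Manhattan distance separates: Σwᵢ(|x−xᵢ|+|y−yᵢ|) = Σwᵢ|x−xᵢ| + Σwᵢ|y−yᵢ|, so x and y are optimised independently as 1-D weighted medians.
Total weight W = 250; half = 125.
x-coordinate, sorted with cumulative weight:
  x=1 (Calder, w=40) cum 40
  x=8 (Elwood, w=70) cum 110
  x=11 (Denby, w=55) cum 165  ← median
  x=13 (Ashton, w=15) cum 180
  x=14 (Brookfield, w=70) cum 250
⇒ x* = 11
y-coordinate, sorted with cumulative weight:
  y=3 (Calder, w=40) cum 40
  y=3 (Elwood, w=70) cum 110
  y=5 (Denby, w=55) cum 165  ← median
  y=9 (Ashton, w=15) cum 180
  y=10 (Brookfield, w=70) cum 250
⇒ y* = 5

(11, 5)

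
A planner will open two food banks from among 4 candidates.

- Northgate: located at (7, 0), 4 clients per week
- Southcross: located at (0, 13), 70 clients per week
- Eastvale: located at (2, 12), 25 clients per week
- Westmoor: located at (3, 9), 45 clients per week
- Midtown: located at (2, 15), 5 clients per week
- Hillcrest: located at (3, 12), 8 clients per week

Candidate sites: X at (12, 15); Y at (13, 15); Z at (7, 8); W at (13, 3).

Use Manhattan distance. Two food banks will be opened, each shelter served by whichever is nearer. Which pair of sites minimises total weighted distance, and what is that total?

Evaluate every pair (each demand assigned to the nearer of the two):
  {X, Z}: total = 1436
  {Y, Z}: total = 1441
  {Z, W}: total = 1446
  {X, W}: total = 2162
  {X, Y}: total = 2206
  {Y, W}: total = 2315
Best pair: {X, Z} with total 1436.

{X, Z}, total 1436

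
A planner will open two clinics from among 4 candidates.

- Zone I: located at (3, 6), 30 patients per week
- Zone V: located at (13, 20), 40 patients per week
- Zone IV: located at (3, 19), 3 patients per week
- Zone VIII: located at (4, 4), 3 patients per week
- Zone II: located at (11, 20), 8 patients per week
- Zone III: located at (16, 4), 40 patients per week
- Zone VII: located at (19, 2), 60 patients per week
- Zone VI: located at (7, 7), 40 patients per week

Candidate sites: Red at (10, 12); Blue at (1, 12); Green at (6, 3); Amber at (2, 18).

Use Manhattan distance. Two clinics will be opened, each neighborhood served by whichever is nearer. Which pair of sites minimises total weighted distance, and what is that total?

{Red, Green}, total 2223

Evaluate every pair (each demand assigned to the nearer of the two):
  {Red, Green}: total = 2223
  {Green, Amber}: total = 2283
  {Blue, Green}: total = 2640
  {Red, Blue}: total = 2832
  {Red, Amber}: total = 2970
  {Blue, Amber}: total = 3927
Best pair: {Red, Green} with total 2223.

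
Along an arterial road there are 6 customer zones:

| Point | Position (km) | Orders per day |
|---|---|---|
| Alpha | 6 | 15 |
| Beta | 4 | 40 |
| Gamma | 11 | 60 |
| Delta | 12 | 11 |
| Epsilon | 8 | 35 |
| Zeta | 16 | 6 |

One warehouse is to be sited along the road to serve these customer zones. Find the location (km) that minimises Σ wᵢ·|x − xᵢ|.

x = 8

For a sum of weighted absolute distances on a line, the optimum is the weighted median (not the mean). Total weight W = 167; half-weight = 83.5.
Sort by position and accumulate weight:
  km 4 (Beta, w=40) → cum 40
  km 6 (Alpha, w=15) → cum 55
  km 8 (Epsilon, w=35) → cum 90  ≥ 83.5 → median here
  km 11 (Gamma, w=60) → cum 150
  km 12 (Delta, w=11) → cum 161
  km 16 (Zeta, w=6) → cum 167
Optimal location: km 8.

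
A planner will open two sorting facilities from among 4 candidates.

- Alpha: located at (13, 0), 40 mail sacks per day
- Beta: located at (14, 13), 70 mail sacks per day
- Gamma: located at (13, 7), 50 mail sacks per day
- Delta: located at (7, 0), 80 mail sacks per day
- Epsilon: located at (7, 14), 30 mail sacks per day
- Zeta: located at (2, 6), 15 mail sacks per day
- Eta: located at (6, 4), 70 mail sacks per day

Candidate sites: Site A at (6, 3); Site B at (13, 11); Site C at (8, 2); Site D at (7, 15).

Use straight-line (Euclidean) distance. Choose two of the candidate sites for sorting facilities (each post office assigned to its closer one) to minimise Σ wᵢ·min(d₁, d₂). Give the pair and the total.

Evaluate every pair (each demand assigned to the nearer of the two):
  {Site B, Site C}: total = 1258.2
  {Site A, Site B}: total = 1260.4
  {Site C, Site D}: total = 1593.6
  {Site A, Site D}: total = 1645.3
  {Site A, Site C}: total = 2101.3
  {Site B, Site D}: total = 2676.3
Best pair: {Site B, Site C} with total 1258.2.

{Site B, Site C}, total 1258.2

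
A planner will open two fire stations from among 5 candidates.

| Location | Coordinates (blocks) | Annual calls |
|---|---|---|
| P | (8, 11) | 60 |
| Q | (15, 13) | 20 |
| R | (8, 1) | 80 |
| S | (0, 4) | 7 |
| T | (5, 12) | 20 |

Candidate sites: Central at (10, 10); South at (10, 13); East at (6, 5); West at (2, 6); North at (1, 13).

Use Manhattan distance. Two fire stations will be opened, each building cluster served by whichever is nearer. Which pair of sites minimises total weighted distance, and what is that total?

{South, East}, total 989

Evaluate every pair (each demand assigned to the nearer of the two):
  {South, East}: total = 989
  {Central, East}: total = 1009
  {South, West}: total = 1368
  {Central, West}: total = 1388
  {East, North}: total = 1389
  {Central, North}: total = 1390
  {Central, South}: total = 1392
  {East, West}: total = 1488
  {South, North}: total = 1630
  {West, North}: total = 1828
Best pair: {South, East} with total 989.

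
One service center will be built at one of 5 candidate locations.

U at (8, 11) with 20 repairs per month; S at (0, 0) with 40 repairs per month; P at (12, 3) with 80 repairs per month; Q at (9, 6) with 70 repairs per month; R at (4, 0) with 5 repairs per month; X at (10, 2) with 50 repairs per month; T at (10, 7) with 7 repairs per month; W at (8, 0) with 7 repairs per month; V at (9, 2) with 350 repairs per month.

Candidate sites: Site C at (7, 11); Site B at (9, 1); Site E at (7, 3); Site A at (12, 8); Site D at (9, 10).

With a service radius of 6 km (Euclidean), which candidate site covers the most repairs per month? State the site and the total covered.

Site E, covering 569

Coverage radius r = 6 km; a point is covered iff (Δx)²+(Δy)² ≤ 6² = 36.
  Site C (7, 11): covers {U, Q, T} → 97
  Site B (9, 1): covers {P, Q, R, X, W, V} → 562
  Site E (7, 3): covers {P, Q, R, X, T, W, V} → 569
  Site A (12, 8): covers {U, P, Q, T} → 177
  Site D (9, 10): covers {U, Q, T} → 97
Maximum coverage at Site E: 569 repairs per month.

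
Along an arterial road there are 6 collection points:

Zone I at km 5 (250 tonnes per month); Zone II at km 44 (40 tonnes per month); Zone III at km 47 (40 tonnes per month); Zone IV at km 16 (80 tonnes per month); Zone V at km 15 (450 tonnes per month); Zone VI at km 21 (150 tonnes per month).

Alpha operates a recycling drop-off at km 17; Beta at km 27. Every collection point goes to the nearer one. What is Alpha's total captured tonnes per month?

930

The indifferent point is the midpoint (17+27)/2 = 22; collection points left of it (closer to Alpha at 17) go to Alpha, those right go to Beta.
  Zone I at 5 (w=250) → Alpha
  Zone V at 15 (w=450) → Alpha
  Zone IV at 16 (w=80) → Alpha
  Zone VI at 21 (w=150) → Alpha
  Zone II at 44 (w=40) → Beta
  Zone III at 47 (w=40) → Beta
Alpha captures 930; Beta captures 80.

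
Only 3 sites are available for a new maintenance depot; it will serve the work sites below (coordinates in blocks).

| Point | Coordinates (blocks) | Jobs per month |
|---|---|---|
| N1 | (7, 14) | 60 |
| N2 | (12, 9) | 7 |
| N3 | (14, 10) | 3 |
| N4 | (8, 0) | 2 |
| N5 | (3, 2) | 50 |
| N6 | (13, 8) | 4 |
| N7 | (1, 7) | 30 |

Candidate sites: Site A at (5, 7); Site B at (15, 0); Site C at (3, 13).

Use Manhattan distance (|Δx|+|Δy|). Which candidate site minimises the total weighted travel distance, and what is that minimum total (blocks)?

Site A, total 1165 blocks

Total weighted distance at each candidate:
  Site A (5, 7): total = 1165
  Site B (15, 0): total = 2821
  Site C (3, 13): total = 1319
Minimum is at Site A with total 1165 blocks.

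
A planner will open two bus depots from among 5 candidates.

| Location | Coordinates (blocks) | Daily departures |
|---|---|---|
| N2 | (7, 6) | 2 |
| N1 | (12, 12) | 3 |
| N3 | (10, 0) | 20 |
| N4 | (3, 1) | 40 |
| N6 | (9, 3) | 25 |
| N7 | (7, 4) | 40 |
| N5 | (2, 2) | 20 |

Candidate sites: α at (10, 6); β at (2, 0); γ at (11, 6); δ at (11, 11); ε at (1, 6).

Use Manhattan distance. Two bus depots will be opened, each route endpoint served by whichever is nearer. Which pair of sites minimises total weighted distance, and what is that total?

Evaluate every pair (each demand assigned to the nearer of the two):
  {α, β}: total = 570
  {β, γ}: total = 654
  {α, ε}: total = 830
  {β, ε}: total = 913
  {β, δ}: total = 914
  {γ, ε}: total = 914
  {α, δ}: total = 1152
  {α, γ}: total = 1167
  {δ, ε}: total = 1208
  {γ, δ}: total = 1299
Best pair: {α, β} with total 570.

{α, β}, total 570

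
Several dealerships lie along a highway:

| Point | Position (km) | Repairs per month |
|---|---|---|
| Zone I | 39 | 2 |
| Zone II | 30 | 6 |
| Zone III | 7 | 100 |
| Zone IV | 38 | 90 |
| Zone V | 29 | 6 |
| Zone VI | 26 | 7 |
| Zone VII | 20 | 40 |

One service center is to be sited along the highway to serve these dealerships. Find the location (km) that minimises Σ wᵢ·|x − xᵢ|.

x = 20

For a sum of weighted absolute distances on a line, the optimum is the weighted median (not the mean). Total weight W = 251; half-weight = 125.5.
Sort by position and accumulate weight:
  km 7 (Zone III, w=100) → cum 100
  km 20 (Zone VII, w=40) → cum 140  ≥ 125.5 → median here
  km 26 (Zone VI, w=7) → cum 147
  km 29 (Zone V, w=6) → cum 153
  km 30 (Zone II, w=6) → cum 159
  km 38 (Zone IV, w=90) → cum 249
  km 39 (Zone I, w=2) → cum 251
Optimal location: km 20.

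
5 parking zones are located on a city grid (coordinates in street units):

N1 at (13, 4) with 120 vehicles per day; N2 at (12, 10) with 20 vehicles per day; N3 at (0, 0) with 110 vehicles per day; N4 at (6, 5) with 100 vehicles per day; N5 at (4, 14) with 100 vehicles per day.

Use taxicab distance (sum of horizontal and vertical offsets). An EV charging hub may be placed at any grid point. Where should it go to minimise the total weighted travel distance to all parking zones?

Manhattan distance separates: Σwᵢ(|x−xᵢ|+|y−yᵢ|) = Σwᵢ|x−xᵢ| + Σwᵢ|y−yᵢ|, so x and y are optimised independently as 1-D weighted medians.
Total weight W = 450; half = 225.
x-coordinate, sorted with cumulative weight:
  x=0 (N3, w=110) cum 110
  x=4 (N5, w=100) cum 210
  x=6 (N4, w=100) cum 310  ← median
  x=12 (N2, w=20) cum 330
  x=13 (N1, w=120) cum 450
⇒ x* = 6
y-coordinate, sorted with cumulative weight:
  y=0 (N3, w=110) cum 110
  y=4 (N1, w=120) cum 230  ← median
  y=5 (N4, w=100) cum 330
  y=10 (N2, w=20) cum 350
  y=14 (N5, w=100) cum 450
⇒ y* = 4

(6, 4)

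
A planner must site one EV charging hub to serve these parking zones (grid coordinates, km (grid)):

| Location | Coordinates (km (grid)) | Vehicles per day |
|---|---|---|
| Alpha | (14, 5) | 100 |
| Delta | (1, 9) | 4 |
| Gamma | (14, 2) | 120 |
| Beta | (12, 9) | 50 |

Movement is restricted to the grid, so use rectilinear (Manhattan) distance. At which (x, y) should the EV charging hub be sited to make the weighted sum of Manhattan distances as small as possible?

(14, 5)

Manhattan distance separates: Σwᵢ(|x−xᵢ|+|y−yᵢ|) = Σwᵢ|x−xᵢ| + Σwᵢ|y−yᵢ|, so x and y are optimised independently as 1-D weighted medians.
Total weight W = 274; half = 137.
x-coordinate, sorted with cumulative weight:
  x=1 (Delta, w=4) cum 4
  x=12 (Beta, w=50) cum 54
  x=14 (Alpha, w=100) cum 154  ← median
  x=14 (Gamma, w=120) cum 274
⇒ x* = 14
y-coordinate, sorted with cumulative weight:
  y=2 (Gamma, w=120) cum 120
  y=5 (Alpha, w=100) cum 220  ← median
  y=9 (Delta, w=4) cum 224
  y=9 (Beta, w=50) cum 274
⇒ y* = 5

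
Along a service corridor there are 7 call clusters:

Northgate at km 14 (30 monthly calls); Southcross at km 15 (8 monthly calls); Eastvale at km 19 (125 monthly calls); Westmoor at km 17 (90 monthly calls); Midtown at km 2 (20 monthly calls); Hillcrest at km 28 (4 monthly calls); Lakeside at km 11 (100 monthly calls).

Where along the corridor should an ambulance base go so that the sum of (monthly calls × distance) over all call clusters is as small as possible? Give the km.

For a sum of weighted absolute distances on a line, the optimum is the weighted median (not the mean). Total weight W = 377; half-weight = 188.5.
Sort by position and accumulate weight:
  km 2 (Midtown, w=20) → cum 20
  km 11 (Lakeside, w=100) → cum 120
  km 14 (Northgate, w=30) → cum 150
  km 15 (Southcross, w=8) → cum 158
  km 17 (Westmoor, w=90) → cum 248  ≥ 188.5 → median here
  km 19 (Eastvale, w=125) → cum 373
  km 28 (Hillcrest, w=4) → cum 377
Optimal location: km 17.

x = 17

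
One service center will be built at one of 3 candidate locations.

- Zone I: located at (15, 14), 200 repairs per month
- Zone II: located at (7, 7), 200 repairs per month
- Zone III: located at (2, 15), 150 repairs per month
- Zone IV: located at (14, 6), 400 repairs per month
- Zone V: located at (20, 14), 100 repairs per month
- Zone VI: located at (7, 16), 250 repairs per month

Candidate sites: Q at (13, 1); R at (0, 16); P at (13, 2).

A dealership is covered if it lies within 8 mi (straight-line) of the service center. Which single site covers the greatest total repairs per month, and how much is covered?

Coverage radius r = 8 mi; a point is covered iff (Δx)²+(Δy)² ≤ 8² = 64.
  Q (13, 1): covers {Zone IV} → 400
  R (0, 16): covers {Zone III, Zone VI} → 400
  P (13, 2): covers {Zone II, Zone IV} → 600
Maximum coverage at P: 600 repairs per month.

P, covering 600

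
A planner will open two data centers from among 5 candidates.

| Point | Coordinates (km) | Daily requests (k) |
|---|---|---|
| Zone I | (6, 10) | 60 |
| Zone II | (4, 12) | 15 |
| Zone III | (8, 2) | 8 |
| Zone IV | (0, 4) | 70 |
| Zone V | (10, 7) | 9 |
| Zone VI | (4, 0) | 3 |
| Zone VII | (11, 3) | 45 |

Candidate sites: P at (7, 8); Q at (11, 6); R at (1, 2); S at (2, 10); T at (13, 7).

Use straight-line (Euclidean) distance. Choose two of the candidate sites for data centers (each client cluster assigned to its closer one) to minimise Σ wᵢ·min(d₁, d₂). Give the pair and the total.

{P, R}, total 741.8

Evaluate every pair (each demand assigned to the nearer of the two):
  {P, R}: total = 741.8
  {Q, R}: total = 877.5
  {Q, S}: total = 940.5
  {P, Q}: total = 986.9
  {P, S}: total = 1010.2
  {R, S}: total = 1034.9
  {S, T}: total = 1040.6
  {R, T}: total = 1063.0
  {P, T}: total = 1076.1
  {Q, T}: total = 1520.5
Best pair: {P, R} with total 741.8.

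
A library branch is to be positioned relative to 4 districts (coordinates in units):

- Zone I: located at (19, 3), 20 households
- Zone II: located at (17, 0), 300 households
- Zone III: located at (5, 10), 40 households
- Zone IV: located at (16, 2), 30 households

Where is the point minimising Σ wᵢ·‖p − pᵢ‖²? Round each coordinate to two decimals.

The minimiser of Σwᵢ‖p−pᵢ‖² is the weighted centroid p* = (Σwᵢpᵢ)/(Σwᵢ).
Σwᵢ = 390.
Σwᵢxᵢ = 20·19 + 300·17 + 40·5 + 30·16 = 6160.
Σwᵢyᵢ = 20·3 + 300·0 + 40·10 + 30·2 = 520.
x* = 6160/390 = 15.79, y* = 520/390 = 1.33.

(15.79, 1.33)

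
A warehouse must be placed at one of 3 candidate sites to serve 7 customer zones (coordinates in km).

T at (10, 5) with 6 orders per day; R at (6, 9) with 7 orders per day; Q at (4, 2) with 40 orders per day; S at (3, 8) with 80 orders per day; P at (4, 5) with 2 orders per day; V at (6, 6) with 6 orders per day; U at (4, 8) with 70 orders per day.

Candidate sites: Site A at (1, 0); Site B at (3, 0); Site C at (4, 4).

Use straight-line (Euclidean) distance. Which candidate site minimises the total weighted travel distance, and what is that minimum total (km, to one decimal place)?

Site C, total 783.0 km

Total weighted distance at each candidate:
  Site A (1, 0): total = 1594.4
  Site B (3, 0): total = 1462.3
  Site C (4, 4): total = 783.0
Minimum is at Site C with total 783.0 km.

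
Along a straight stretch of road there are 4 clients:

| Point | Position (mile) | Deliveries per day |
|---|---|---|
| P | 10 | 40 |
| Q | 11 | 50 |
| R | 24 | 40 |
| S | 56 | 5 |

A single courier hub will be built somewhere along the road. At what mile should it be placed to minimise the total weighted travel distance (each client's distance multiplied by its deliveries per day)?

For a sum of weighted absolute distances on a line, the optimum is the weighted median (not the mean). Total weight W = 135; half-weight = 67.5.
Sort by position and accumulate weight:
  mile 10 (P, w=40) → cum 40
  mile 11 (Q, w=50) → cum 90  ≥ 67.5 → median here
  mile 24 (R, w=40) → cum 130
  mile 56 (S, w=5) → cum 135
Optimal location: mile 11.

x = 11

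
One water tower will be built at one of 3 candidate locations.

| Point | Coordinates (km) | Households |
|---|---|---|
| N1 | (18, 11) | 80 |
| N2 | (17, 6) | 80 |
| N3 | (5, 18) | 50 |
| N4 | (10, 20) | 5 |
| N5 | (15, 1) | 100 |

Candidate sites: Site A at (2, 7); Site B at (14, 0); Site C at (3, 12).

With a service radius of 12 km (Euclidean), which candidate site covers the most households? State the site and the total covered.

Site B, covering 260

Coverage radius r = 12 km; a point is covered iff (Δx)²+(Δy)² ≤ 12² = 144.
  Site A (2, 7): covers {N3} → 50
  Site B (14, 0): covers {N1, N2, N5} → 260
  Site C (3, 12): covers {N3, N4} → 55
Maximum coverage at Site B: 260 households.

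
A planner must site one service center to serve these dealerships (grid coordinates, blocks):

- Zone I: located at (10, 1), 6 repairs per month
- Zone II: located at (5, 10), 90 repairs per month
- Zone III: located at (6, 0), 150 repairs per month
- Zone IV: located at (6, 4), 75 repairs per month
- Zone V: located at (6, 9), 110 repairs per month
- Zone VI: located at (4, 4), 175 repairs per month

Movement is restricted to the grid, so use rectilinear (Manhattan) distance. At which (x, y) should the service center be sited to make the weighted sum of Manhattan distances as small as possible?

(6, 4)

Manhattan distance separates: Σwᵢ(|x−xᵢ|+|y−yᵢ|) = Σwᵢ|x−xᵢ| + Σwᵢ|y−yᵢ|, so x and y are optimised independently as 1-D weighted medians.
Total weight W = 606; half = 303.
x-coordinate, sorted with cumulative weight:
  x=4 (Zone VI, w=175) cum 175
  x=5 (Zone II, w=90) cum 265
  x=6 (Zone III, w=150) cum 415  ← median
  x=6 (Zone IV, w=75) cum 490
  x=6 (Zone V, w=110) cum 600
  x=10 (Zone I, w=6) cum 606
⇒ x* = 6
y-coordinate, sorted with cumulative weight:
  y=0 (Zone III, w=150) cum 150
  y=1 (Zone I, w=6) cum 156
  y=4 (Zone IV, w=75) cum 231
  y=4 (Zone VI, w=175) cum 406  ← median
  y=9 (Zone V, w=110) cum 516
  y=10 (Zone II, w=90) cum 606
⇒ y* = 4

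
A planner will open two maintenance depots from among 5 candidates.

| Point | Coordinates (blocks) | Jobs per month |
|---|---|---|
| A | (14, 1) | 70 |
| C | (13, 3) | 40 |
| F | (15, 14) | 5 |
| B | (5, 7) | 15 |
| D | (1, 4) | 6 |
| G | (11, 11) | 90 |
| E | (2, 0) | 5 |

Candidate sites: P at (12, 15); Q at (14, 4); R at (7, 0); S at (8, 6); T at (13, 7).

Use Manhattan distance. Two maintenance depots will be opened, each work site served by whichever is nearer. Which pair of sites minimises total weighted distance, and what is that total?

Evaluate every pair (each demand assigned to the nearer of the two):
  {P, Q}: total = 1098
  {Q, T}: total = 1153
  {Q, S}: total = 1239
  {S, T}: total = 1409
  {P, T}: total = 1420
  {R, T}: total = 1440
  {Q, R}: total = 1465
  {P, R}: total = 1610
  {P, S}: total = 1734
  {R, S}: total = 1814
Best pair: {P, Q} with total 1098.

{P, Q}, total 1098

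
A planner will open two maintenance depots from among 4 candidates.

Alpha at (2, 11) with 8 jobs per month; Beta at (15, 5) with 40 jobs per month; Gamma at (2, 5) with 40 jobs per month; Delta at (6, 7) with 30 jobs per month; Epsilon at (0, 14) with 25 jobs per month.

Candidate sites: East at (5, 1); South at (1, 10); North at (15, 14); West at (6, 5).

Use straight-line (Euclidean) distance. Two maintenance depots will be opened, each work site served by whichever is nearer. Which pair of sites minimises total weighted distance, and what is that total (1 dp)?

{South, West}, total 694.4

Evaluate every pair (each demand assigned to the nearer of the two):
  {South, West}: total = 694.4
  {South, North}: total = 853.3
  {East, West}: total = 908.1
  {North, West}: total = 908.1
  {East, South}: total = 920.1
  {East, North}: total = 1174.2
Best pair: {South, West} with total 694.4.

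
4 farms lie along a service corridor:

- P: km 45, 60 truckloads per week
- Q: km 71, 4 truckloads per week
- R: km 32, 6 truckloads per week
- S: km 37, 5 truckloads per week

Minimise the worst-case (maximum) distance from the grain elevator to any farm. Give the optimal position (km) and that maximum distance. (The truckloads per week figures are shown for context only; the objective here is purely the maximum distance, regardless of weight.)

location 51.5, max distance 19.5

The 1-center on a line is the midpoint of the two extreme points: leftmost at 32, rightmost at 71.
Optimal location = (32 + 71)/2 = 51.5; maximum distance = (71 − 32)/2 = 19.5.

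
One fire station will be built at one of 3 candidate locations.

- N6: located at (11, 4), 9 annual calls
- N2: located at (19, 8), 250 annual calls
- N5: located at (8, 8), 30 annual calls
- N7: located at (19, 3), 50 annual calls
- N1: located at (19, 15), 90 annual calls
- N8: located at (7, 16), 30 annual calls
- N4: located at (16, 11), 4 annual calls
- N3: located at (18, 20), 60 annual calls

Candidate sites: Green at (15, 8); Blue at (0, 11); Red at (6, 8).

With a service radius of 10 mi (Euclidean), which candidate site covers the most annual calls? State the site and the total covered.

Green, covering 433

Coverage radius r = 10 mi; a point is covered iff (Δx)²+(Δy)² ≤ 10² = 100.
  Green (15, 8): covers {N6, N2, N5, N7, N1, N4} → 433
  Blue (0, 11): covers {N5, N8} → 60
  Red (6, 8): covers {N6, N5, N8} → 69
Maximum coverage at Green: 433 annual calls.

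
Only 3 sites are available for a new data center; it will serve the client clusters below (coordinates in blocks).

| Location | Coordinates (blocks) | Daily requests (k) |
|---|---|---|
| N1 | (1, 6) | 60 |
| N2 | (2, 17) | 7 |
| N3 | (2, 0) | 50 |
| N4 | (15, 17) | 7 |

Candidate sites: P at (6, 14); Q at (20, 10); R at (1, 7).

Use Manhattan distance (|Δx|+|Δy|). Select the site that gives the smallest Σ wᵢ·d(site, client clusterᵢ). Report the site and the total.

R, total 705 blocks

Total weighted distance at each candidate:
  P (6, 14): total = 1813
  Q (20, 10): total = 3039
  R (1, 7): total = 705
Minimum is at R with total 705 blocks.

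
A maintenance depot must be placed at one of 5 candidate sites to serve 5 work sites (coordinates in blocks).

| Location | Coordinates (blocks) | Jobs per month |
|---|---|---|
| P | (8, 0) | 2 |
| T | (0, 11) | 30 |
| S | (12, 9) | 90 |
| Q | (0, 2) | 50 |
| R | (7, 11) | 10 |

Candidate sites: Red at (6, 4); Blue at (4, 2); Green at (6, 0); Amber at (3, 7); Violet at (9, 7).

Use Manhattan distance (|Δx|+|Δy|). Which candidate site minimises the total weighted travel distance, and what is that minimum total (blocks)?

Violet, total 1616 blocks

Total weighted distance at each candidate:
  Red (6, 4): total = 1872
  Blue (4, 2): total = 2072
  Green (6, 0): total = 2384
  Amber (3, 7): total = 1704
  Violet (9, 7): total = 1616
Minimum is at Violet with total 1616 blocks.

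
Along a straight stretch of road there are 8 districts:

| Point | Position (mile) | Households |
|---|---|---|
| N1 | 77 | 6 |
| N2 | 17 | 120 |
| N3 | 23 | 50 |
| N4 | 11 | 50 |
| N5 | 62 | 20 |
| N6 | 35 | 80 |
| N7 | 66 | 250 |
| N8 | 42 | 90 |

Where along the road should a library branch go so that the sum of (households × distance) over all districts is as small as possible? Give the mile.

x = 42

For a sum of weighted absolute distances on a line, the optimum is the weighted median (not the mean). Total weight W = 666; half-weight = 333.
Sort by position and accumulate weight:
  mile 11 (N4, w=50) → cum 50
  mile 17 (N2, w=120) → cum 170
  mile 23 (N3, w=50) → cum 220
  mile 35 (N6, w=80) → cum 300
  mile 42 (N8, w=90) → cum 390  ≥ 333 → median here
  mile 62 (N5, w=20) → cum 410
  mile 66 (N7, w=250) → cum 660
  mile 77 (N1, w=6) → cum 666
Optimal location: mile 42.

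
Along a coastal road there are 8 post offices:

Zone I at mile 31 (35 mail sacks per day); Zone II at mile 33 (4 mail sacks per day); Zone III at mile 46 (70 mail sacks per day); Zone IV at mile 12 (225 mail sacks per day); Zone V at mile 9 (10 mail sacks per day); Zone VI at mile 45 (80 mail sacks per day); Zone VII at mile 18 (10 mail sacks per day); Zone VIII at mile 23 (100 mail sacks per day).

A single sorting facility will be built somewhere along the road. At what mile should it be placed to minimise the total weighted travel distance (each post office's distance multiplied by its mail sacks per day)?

x = 23

For a sum of weighted absolute distances on a line, the optimum is the weighted median (not the mean). Total weight W = 534; half-weight = 267.
Sort by position and accumulate weight:
  mile 9 (Zone V, w=10) → cum 10
  mile 12 (Zone IV, w=225) → cum 235
  mile 18 (Zone VII, w=10) → cum 245
  mile 23 (Zone VIII, w=100) → cum 345  ≥ 267 → median here
  mile 31 (Zone I, w=35) → cum 380
  mile 33 (Zone II, w=4) → cum 384
  mile 45 (Zone VI, w=80) → cum 464
  mile 46 (Zone III, w=70) → cum 534
Optimal location: mile 23.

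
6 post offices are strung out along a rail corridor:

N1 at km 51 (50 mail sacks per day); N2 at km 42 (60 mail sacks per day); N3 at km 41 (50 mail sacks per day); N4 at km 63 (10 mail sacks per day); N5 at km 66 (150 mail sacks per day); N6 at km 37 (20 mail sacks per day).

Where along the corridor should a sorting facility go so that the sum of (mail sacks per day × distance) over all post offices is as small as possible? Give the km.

x = 51

For a sum of weighted absolute distances on a line, the optimum is the weighted median (not the mean). Total weight W = 340; half-weight = 170.
Sort by position and accumulate weight:
  km 37 (N6, w=20) → cum 20
  km 41 (N3, w=50) → cum 70
  km 42 (N2, w=60) → cum 130
  km 51 (N1, w=50) → cum 180  ≥ 170 → median here
  km 63 (N4, w=10) → cum 190
  km 66 (N5, w=150) → cum 340
Optimal location: km 51.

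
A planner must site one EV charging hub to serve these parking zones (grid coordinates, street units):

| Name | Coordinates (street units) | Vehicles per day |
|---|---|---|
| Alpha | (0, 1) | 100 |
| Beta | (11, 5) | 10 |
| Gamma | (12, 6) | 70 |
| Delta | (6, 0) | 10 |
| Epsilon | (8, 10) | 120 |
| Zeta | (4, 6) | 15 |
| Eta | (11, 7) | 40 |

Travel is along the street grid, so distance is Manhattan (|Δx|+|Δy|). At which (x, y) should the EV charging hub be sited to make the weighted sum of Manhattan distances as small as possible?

Manhattan distance separates: Σwᵢ(|x−xᵢ|+|y−yᵢ|) = Σwᵢ|x−xᵢ| + Σwᵢ|y−yᵢ|, so x and y are optimised independently as 1-D weighted medians.
Total weight W = 365; half = 182.5.
x-coordinate, sorted with cumulative weight:
  x=0 (Alpha, w=100) cum 100
  x=4 (Zeta, w=15) cum 115
  x=6 (Delta, w=10) cum 125
  x=8 (Epsilon, w=120) cum 245  ← median
  x=11 (Beta, w=10) cum 255
  x=11 (Eta, w=40) cum 295
  x=12 (Gamma, w=70) cum 365
⇒ x* = 8
y-coordinate, sorted with cumulative weight:
  y=0 (Delta, w=10) cum 10
  y=1 (Alpha, w=100) cum 110
  y=5 (Beta, w=10) cum 120
  y=6 (Gamma, w=70) cum 190  ← median
  y=6 (Zeta, w=15) cum 205
  y=7 (Eta, w=40) cum 245
  y=10 (Epsilon, w=120) cum 365
⇒ y* = 6

(8, 6)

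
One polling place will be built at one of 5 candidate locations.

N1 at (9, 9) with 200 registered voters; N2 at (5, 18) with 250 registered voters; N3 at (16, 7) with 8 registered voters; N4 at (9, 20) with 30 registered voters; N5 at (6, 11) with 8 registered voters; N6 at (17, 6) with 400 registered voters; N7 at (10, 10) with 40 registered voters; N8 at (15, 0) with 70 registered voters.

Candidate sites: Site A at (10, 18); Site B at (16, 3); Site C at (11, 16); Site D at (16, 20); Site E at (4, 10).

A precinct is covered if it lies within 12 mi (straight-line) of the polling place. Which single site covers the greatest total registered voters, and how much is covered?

Coverage radius r = 12 mi; a point is covered iff (Δx)²+(Δy)² ≤ 12² = 144.
  Site A (10, 18): covers {N1, N2, N4, N5, N7} → 528
  Site B (16, 3): covers {N1, N3, N6, N7, N8} → 718
  Site C (11, 16): covers {N1, N2, N3, N4, N5, N6, N7} → 936
  Site D (16, 20): covers {N2, N4, N7} → 320
  Site E (4, 10): covers {N1, N2, N4, N5, N7} → 528
Maximum coverage at Site C: 936 registered voters.

Site C, covering 936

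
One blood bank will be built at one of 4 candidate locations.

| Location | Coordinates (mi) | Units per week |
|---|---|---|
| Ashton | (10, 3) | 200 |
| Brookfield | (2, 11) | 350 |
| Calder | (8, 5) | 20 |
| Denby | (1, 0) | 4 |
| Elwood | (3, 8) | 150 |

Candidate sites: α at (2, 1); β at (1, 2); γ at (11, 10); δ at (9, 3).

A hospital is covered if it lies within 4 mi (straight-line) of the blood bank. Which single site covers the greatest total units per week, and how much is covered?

δ, covering 220

Coverage radius r = 4 mi; a point is covered iff (Δx)²+(Δy)² ≤ 4² = 16.
  α (2, 1): covers {Denby} → 4
  β (1, 2): covers {Denby} → 4
  γ (11, 10): covers {none} → 0
  δ (9, 3): covers {Ashton, Calder} → 220
Maximum coverage at δ: 220 units per week.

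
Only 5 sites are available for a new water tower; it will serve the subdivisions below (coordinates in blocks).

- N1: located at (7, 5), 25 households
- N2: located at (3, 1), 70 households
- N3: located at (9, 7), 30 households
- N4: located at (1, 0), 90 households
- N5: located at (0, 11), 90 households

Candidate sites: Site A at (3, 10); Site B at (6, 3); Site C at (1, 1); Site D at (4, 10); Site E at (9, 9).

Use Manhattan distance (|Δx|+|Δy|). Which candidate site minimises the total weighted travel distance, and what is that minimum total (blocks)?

Site C, total 1890 blocks

Total weighted distance at each candidate:
  Site A (3, 10): total = 2565
  Site B (6, 3): total = 2615
  Site C (1, 1): total = 1890
  Site D (4, 10): total = 2760
  Site E (9, 9): total = 3710
Minimum is at Site C with total 1890 blocks.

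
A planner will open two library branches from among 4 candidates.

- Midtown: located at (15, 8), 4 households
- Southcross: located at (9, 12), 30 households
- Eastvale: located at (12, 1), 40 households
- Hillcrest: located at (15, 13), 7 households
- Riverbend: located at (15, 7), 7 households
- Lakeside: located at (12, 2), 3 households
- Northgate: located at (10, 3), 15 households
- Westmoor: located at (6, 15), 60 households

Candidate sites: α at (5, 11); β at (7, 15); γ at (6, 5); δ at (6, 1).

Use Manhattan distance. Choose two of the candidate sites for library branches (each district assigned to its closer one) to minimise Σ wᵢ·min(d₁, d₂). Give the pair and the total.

{β, δ}, total 796

Evaluate every pair (each demand assigned to the nearer of the two):
  {β, δ}: total = 796
  {β, γ}: total = 922
  {α, δ}: total = 1035
  {α, γ}: total = 1176
  {α, β}: total = 1353
  {γ, δ}: total = 1495
Best pair: {β, δ} with total 796.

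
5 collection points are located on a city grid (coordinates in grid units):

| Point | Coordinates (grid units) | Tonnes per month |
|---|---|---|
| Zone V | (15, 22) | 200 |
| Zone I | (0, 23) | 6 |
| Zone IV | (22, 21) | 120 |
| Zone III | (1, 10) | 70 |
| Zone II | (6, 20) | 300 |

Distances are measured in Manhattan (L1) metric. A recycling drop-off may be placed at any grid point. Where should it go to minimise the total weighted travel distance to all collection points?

Manhattan distance separates: Σwᵢ(|x−xᵢ|+|y−yᵢ|) = Σwᵢ|x−xᵢ| + Σwᵢ|y−yᵢ|, so x and y are optimised independently as 1-D weighted medians.
Total weight W = 696; half = 348.
x-coordinate, sorted with cumulative weight:
  x=0 (Zone I, w=6) cum 6
  x=1 (Zone III, w=70) cum 76
  x=6 (Zone II, w=300) cum 376  ← median
  x=15 (Zone V, w=200) cum 576
  x=22 (Zone IV, w=120) cum 696
⇒ x* = 6
y-coordinate, sorted with cumulative weight:
  y=10 (Zone III, w=70) cum 70
  y=20 (Zone II, w=300) cum 370  ← median
  y=21 (Zone IV, w=120) cum 490
  y=22 (Zone V, w=200) cum 690
  y=23 (Zone I, w=6) cum 696
⇒ y* = 20

(6, 20)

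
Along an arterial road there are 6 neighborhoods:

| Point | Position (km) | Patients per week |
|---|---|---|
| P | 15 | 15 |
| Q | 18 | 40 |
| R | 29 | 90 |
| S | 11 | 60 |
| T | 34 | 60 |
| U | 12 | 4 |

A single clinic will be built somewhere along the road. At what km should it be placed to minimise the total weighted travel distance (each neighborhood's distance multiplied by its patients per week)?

x = 29

For a sum of weighted absolute distances on a line, the optimum is the weighted median (not the mean). Total weight W = 269; half-weight = 134.5.
Sort by position and accumulate weight:
  km 11 (S, w=60) → cum 60
  km 12 (U, w=4) → cum 64
  km 15 (P, w=15) → cum 79
  km 18 (Q, w=40) → cum 119
  km 29 (R, w=90) → cum 209  ≥ 134.5 → median here
  km 34 (T, w=60) → cum 269
Optimal location: km 29.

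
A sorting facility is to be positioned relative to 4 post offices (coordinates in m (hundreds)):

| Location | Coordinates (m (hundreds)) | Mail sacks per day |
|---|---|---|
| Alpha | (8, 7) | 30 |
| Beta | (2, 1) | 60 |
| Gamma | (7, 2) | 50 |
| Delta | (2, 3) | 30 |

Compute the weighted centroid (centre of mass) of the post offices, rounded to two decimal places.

(4.53, 2.71)

The minimiser of Σwᵢ‖p−pᵢ‖² is the weighted centroid p* = (Σwᵢpᵢ)/(Σwᵢ).
Σwᵢ = 170.
Σwᵢxᵢ = 30·8 + 60·2 + 50·7 + 30·2 = 770.
Σwᵢyᵢ = 30·7 + 60·1 + 50·2 + 30·3 = 460.
x* = 770/170 = 4.53, y* = 460/170 = 2.71.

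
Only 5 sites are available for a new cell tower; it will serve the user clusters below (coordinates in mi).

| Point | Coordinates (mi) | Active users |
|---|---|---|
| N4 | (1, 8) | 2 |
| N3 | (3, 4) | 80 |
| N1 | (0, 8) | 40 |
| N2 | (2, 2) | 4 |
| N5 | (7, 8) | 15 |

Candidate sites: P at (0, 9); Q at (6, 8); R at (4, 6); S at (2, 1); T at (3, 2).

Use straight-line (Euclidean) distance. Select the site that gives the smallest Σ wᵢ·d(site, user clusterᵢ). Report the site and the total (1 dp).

R, total 437.0 mi

Total weighted distance at each candidate:
  P (0, 9): total = 644.5
  Q (6, 8): total = 693.8
  R (4, 6): total = 437.0
  S (2, 1): total = 691.4
  T (3, 2): total = 553.1
Minimum is at R with total 437.0 mi.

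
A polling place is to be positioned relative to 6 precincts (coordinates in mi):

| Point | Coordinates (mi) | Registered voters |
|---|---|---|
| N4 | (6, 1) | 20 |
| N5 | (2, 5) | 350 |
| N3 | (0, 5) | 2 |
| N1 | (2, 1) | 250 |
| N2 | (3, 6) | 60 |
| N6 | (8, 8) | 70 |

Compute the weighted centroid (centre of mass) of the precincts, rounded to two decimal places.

(2.74, 3.92)

The minimiser of Σwᵢ‖p−pᵢ‖² is the weighted centroid p* = (Σwᵢpᵢ)/(Σwᵢ).
Σwᵢ = 752.
Σwᵢxᵢ = 20·6 + 350·2 + 2·0 + 250·2 + 60·3 + 70·8 = 2060.
Σwᵢyᵢ = 20·1 + 350·5 + 2·5 + 250·1 + 60·6 + 70·8 = 2950.
x* = 2060/752 = 2.74, y* = 2950/752 = 3.92.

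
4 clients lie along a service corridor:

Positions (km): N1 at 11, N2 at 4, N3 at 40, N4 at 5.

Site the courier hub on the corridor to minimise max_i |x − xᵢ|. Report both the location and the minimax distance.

location 22, max distance 18

The 1-center on a line is the midpoint of the two extreme points: leftmost at 4, rightmost at 40.
Optimal location = (4 + 40)/2 = 22; maximum distance = (40 − 4)/2 = 18.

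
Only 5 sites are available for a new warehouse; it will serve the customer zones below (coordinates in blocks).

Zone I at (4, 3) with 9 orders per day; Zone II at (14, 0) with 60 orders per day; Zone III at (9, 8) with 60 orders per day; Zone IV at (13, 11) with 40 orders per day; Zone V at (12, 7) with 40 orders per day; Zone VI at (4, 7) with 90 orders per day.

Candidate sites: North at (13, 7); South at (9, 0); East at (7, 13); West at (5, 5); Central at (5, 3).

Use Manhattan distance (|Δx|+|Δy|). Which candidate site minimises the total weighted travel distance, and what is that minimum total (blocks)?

Total weighted distance at each candidate:
  North (13, 7): total = 1907
  South (9, 0): total = 2932
  East (7, 13): total = 3307
  West (5, 5): total = 2477
  Central (5, 3): total = 2799
Minimum is at North with total 1907 blocks.

North, total 1907 blocks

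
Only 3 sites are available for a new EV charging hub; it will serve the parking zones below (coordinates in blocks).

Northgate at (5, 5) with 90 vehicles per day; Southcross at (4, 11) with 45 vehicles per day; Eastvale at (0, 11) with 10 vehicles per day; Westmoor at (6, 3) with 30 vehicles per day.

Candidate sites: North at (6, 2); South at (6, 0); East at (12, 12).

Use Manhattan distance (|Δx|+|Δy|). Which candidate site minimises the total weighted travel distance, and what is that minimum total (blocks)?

North, total 1035 blocks

Total weighted distance at each candidate:
  North (6, 2): total = 1035
  South (6, 0): total = 1385
  East (12, 12): total = 2245
Minimum is at North with total 1035 blocks.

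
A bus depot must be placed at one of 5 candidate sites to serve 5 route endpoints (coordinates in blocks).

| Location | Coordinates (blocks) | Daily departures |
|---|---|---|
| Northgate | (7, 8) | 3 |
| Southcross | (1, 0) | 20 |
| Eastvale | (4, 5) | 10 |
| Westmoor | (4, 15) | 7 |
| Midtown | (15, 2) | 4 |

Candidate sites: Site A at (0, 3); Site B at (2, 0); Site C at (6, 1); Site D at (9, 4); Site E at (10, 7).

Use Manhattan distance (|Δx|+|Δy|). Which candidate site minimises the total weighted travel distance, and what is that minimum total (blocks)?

Site B, total 308 blocks

Total weighted distance at each candidate:
  Site A (0, 3): total = 352
  Site B (2, 0): total = 308
  Site C (6, 1): total = 356
  Site D (9, 4): total = 462
  Site E (10, 7): total = 550
Minimum is at Site B with total 308 blocks.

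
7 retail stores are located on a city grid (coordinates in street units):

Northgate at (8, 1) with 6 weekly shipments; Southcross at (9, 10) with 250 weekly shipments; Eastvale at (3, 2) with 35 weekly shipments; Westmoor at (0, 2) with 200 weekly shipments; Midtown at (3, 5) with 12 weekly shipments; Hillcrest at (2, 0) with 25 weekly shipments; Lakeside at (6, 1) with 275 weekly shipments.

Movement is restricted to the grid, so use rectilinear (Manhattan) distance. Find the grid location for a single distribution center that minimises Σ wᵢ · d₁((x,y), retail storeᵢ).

Manhattan distance separates: Σwᵢ(|x−xᵢ|+|y−yᵢ|) = Σwᵢ|x−xᵢ| + Σwᵢ|y−yᵢ|, so x and y are optimised independently as 1-D weighted medians.
Total weight W = 803; half = 401.5.
x-coordinate, sorted with cumulative weight:
  x=0 (Westmoor, w=200) cum 200
  x=2 (Hillcrest, w=25) cum 225
  x=3 (Eastvale, w=35) cum 260
  x=3 (Midtown, w=12) cum 272
  x=6 (Lakeside, w=275) cum 547  ← median
  x=8 (Northgate, w=6) cum 553
  x=9 (Southcross, w=250) cum 803
⇒ x* = 6
y-coordinate, sorted with cumulative weight:
  y=0 (Hillcrest, w=25) cum 25
  y=1 (Northgate, w=6) cum 31
  y=1 (Lakeside, w=275) cum 306
  y=2 (Eastvale, w=35) cum 341
  y=2 (Westmoor, w=200) cum 541  ← median
  y=5 (Midtown, w=12) cum 553
  y=10 (Southcross, w=250) cum 803
⇒ y* = 2

(6, 2)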